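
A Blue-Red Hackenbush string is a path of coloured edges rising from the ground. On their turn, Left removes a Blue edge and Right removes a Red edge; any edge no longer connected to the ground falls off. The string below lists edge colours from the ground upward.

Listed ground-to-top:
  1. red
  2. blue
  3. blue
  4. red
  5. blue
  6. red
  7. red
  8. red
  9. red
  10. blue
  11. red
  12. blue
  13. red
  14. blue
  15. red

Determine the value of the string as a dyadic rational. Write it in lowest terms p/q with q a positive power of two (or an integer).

-6059/16384

Prefix values for red blue blue red blue red red red red blue red blue red blue red via {L|R} + simplicity:
G_1 [r]  L=[none]  R=[0]  → -1
G_2 [rb]  L=[-1]  R=[0]  → -1/2
G_3 [rbb]  L=[-1, -1/2]  R=[0]  → -1/4
G_4 [rbbr]  L=[-1, -1/2]  R=[-1/4, 0]  → -3/8
G_5 [rbbrb]  L=[-1, -1/2, -3/8]  R=[-1/4, 0]  → -5/16
G_6 [rbbrbr]  L=[-1, -1/2, -3/8]  R=[-5/16, -1/4, 0]  → -11/32
G_7 [rbbrbrr]  L=[-1, -1/2, -3/8]  R=[-11/32, -5/16, -1/4, 0]  → -23/64
G_8 [rbbrbrrr]  L=[-1, -1/2, -3/8]  R=[-23/64, -11/32, -5/16, -1/4, 0]  → -47/128
G_9 [rbbrbrrrr]  L=[-1, -1/2, -3/8]  R=[-47/128, -23/64, -11/32, -5/16, -1/4, 0]  → -95/256
G_10 [rbbrbrrrrb]  L=[-1, -1/2, -3/8, -95/256]  R=[-47/128, -23/64, -11/32, -5/16, -1/4, 0]  → -189/512
G_11 [rbbrbrrrrbr]  L=[-1, -1/2, -3/8, -95/256]  R=[-189/512, -47/128, -23/64, -11/32, -5/16, -1/4, 0]  → -379/1024
G_12 [rbbrbrrrrbrb]  L=[-1, -1/2, -3/8, -95/256, -379/1024]  R=[-189/512, -47/128, -23/64, -11/32, -5/16, -1/4, 0]  → -757/2048
G_13 [rbbrbrrrrbrbr]  L=[-1, -1/2, -3/8, -95/256, -379/1024]  R=[-757/2048, -189/512, -47/128, -23/64, -11/32, -5/16, -1/4, 0]  → -1515/4096
G_14 [rbbrbrrrrbrbrb]  L=[-1, -1/2, -3/8, -95/256, -379/1024, -1515/4096]  R=[-757/2048, -189/512, -47/128, -23/64, -11/32, -5/16, -1/4, 0]  → -3029/8192
G_15 [rbbrbrrrrbrbrbr]  L=[-1, -1/2, -3/8, -95/256, -379/1024, -1515/4096]  R=[-3029/8192, -757/2048, -189/512, -47/128, -23/64, -11/32, -5/16, -1/4, 0]  → -6059/16384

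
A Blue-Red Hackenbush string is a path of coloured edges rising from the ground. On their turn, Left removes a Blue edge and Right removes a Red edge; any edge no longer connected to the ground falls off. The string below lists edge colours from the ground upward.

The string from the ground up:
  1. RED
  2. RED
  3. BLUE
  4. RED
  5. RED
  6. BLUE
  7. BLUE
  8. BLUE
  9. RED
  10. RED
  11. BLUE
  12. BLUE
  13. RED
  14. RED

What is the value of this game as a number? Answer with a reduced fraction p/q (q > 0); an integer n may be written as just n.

-7271/4096

Build v(s[:k]) for k = 1..14, string s = RED RED BLUE RED RED BLUE BLUE BLUE RED RED BLUE BLUE RED RED.
R: Left { (no moves) }, Right { 0 } => simplest -1
RR: Left { (no moves) }, Right { -1,0 } => simplest -2
RRB: Left { -2 }, Right { -1,0 } => simplest -3/2
RRBR: Left { -2 }, Right { -3/2,-1,0 } => simplest -7/4
RRBRR: Left { -2 }, Right { -7/4,-3/2,-1,0 } => simplest -15/8
RRBRRB: Left { -2,-15/8 }, Right { -7/4,-3/2,-1,0 } => simplest -29/16
RRBRRBB: Left { -2,-15/8,-29/16 }, Right { -7/4,-3/2,-1,0 } => simplest -57/32
RRBRRBBB: Left { -2,-15/8,-29/16,-57/32 }, Right { -7/4,-3/2,-1,0 } => simplest -113/64
RRBRRBBBR: Left { -2,-15/8,-29/16,-57/32 }, Right { -113/64,-7/4,-3/2,-1,0 } => simplest -227/128
RRBRRBBBRR: Left { -2,-15/8,-29/16,-57/32 }, Right { -227/128,-113/64,-7/4,-3/2,-1,0 } => simplest -455/256
RRBRRBBBRRB: Left { -2,-15/8,-29/16,-57/32,-455/256 }, Right { -227/128,-113/64,-7/4,-3/2,-1,0 } => simplest -909/512
RRBRRBBBRRBB: Left { -2,-15/8,-29/16,-57/32,-455/256,-909/512 }, Right { -227/128,-113/64,-7/4,-3/2,-1,0 } => simplest -1817/1024
RRBRRBBBRRBBR: Left { -2,-15/8,-29/16,-57/32,-455/256,-909/512 }, Right { -1817/1024,-227/128,-113/64,-7/4,-3/2,-1,0 } => simplest -3635/2048
RRBRRBBBRRBBRR: Left { -2,-15/8,-29/16,-57/32,-455/256,-909/512 }, Right { -3635/2048,-1817/1024,-227/128,-113/64,-7/4,-3/2,-1,0 } => simplest -7271/4096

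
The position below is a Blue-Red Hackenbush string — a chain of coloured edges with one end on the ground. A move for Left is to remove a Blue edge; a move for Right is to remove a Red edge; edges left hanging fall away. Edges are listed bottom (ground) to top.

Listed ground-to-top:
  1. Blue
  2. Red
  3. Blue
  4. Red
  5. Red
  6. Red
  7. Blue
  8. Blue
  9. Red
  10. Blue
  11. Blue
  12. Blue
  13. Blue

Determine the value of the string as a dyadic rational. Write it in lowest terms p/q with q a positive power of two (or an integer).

2271/4096

Prefix values for Blue Red Blue Red Red Red Blue Blue Red Blue Blue Blue Blue via {L|R} + simplicity:
1 of 13 · B · max L 0 · min R +∞ gives 1
2 of 13 · BR · max L 0 · min R 1 gives 1/2
3 of 13 · BRB · max L 1/2 · min R 1 gives 3/4
4 of 13 · BRBR · max L 1/2 · min R 3/4 gives 5/8
5 of 13 · BRBRR · max L 1/2 · min R 5/8 gives 9/16
6 of 13 · BRBRRR · max L 1/2 · min R 9/16 gives 17/32
7 of 13 · BRBRRRB · max L 17/32 · min R 9/16 gives 35/64
8 of 13 · BRBRRRBB · max L 35/64 · min R 9/16 gives 71/128
9 of 13 · BRBRRRBBR · max L 35/64 · min R 71/128 gives 141/256
10 of 13 · BRBRRRBBRB · max L 141/256 · min R 71/128 gives 283/512
11 of 13 · BRBRRRBBRBB · max L 283/512 · min R 71/128 gives 567/1024
12 of 13 · BRBRRRBBRBBB · max L 567/1024 · min R 71/128 gives 1135/2048
13 of 13 · BRBRRRBBRBBBB · max L 1135/2048 · min R 71/128 gives 2271/4096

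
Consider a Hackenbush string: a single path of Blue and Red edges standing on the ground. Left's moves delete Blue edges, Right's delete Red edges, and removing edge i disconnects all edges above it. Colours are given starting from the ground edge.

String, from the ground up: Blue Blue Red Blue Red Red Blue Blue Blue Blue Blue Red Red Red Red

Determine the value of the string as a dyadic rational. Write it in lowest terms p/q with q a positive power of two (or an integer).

Build val(s[:k]) for k = 1..15, string s = Blue Blue Red Blue Red Red Blue Blue Blue Blue Blue Red Red Red Red.
B: Left { 0 }, Right { — } = simplest 1
BB: Left { 0,1 }, Right { — } = simplest 2
BBR: Left { 0,1 }, Right { 2 } = simplest 3/2
BBRB: Left { 0,1,3/2 }, Right { 2 } = simplest 7/4
BBRBR: Left { 0,1,3/2 }, Right { 7/4,2 } = simplest 13/8
BBRBRR: Left { 0,1,3/2 }, Right { 13/8,7/4,2 } = simplest 25/16
BBRBRRB: Left { 0,1,3/2,25/16 }, Right { 13/8,7/4,2 } = simplest 51/32
BBRBRRBB: Left { 0,1,3/2,25/16,51/32 }, Right { 13/8,7/4,2 } = simplest 103/64
BBRBRRBBB: Left { 0,1,3/2,25/16,51/32,103/64 }, Right { 13/8,7/4,2 } = simplest 207/128
BBRBRRBBBB: Left { 0,1,3/2,25/16,51/32,103/64,207/128 }, Right { 13/8,7/4,2 } = simplest 415/256
BBRBRRBBBBB: Left { 0,1,3/2,25/16,51/32,103/64,207/128,415/256 }, Right { 13/8,7/4,2 } = simplest 831/512
BBRBRRBBBBBR: Left { 0,1,3/2,25/16,51/32,103/64,207/128,415/256 }, Right { 831/512,13/8,7/4,2 } = simplest 1661/1024
BBRBRRBBBBBRR: Left { 0,1,3/2,25/16,51/32,103/64,207/128,415/256 }, Right { 1661/1024,831/512,13/8,7/4,2 } = simplest 3321/2048
BBRBRRBBBBBRRR: Left { 0,1,3/2,25/16,51/32,103/64,207/128,415/256 }, Right { 3321/2048,1661/1024,831/512,13/8,7/4,2 } = simplest 6641/4096
BBRBRRBBBBBRRRR: Left { 0,1,3/2,25/16,51/32,103/64,207/128,415/256 }, Right { 6641/4096,3321/2048,1661/1024,831/512,13/8,7/4,2 } = simplest 13281/8192

13281/8192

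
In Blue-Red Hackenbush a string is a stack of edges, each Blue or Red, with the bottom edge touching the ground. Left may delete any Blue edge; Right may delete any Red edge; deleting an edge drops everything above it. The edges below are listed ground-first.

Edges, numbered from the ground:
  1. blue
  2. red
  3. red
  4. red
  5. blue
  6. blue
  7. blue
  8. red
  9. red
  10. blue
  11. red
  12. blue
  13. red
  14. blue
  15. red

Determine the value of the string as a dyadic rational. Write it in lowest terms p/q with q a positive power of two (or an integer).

G(b) = { 0 | (no moves) } → 1
G(br) = { 0 | 1 } → 1/2
G(brr) = { 0 | 1/2, 1 } → 1/4
G(brrr) = { 0 | 1/4, 1/2, 1 } → 1/8
G(brrrb) = { 0, 1/8 | 1/4, 1/2, 1 } → 3/16
G(brrrbb) = { 0, 1/8, 3/16 | 1/4, 1/2, 1 } → 7/32
G(brrrbbb) = { 0, 1/8, 3/16, 7/32 | 1/4, 1/2, 1 } → 15/64
G(brrrbbbr) = { 0, 1/8, 3/16, 7/32 | 15/64, 1/4, 1/2, 1 } → 29/128
G(brrrbbbrr) = { 0, 1/8, 3/16, 7/32 | 29/128, 15/64, 1/4, 1/2, 1 } → 57/256
G(brrrbbbrrb) = { 0, 1/8, 3/16, 7/32, 57/256 | 29/128, 15/64, 1/4, 1/2, 1 } → 115/512
G(brrrbbbrrbr) = { 0, 1/8, 3/16, 7/32, 57/256 | 115/512, 29/128, 15/64, 1/4, 1/2, 1 } → 229/1024
G(brrrbbbrrbrb) = { 0, 1/8, 3/16, 7/32, 57/256, 229/1024 | 115/512, 29/128, 15/64, 1/4, 1/2, 1 } → 459/2048
G(brrrbbbrrbrbr) = { 0, 1/8, 3/16, 7/32, 57/256, 229/1024 | 459/2048, 115/512, 29/128, 15/64, 1/4, 1/2, 1 } → 917/4096
G(brrrbbbrrbrbrb) = { 0, 1/8, 3/16, 7/32, 57/256, 229/1024, 917/4096 | 459/2048, 115/512, 29/128, 15/64, 1/4, 1/2, 1 } → 1835/8192
G(brrrbbbrrbrbrbr) = { 0, 1/8, 3/16, 7/32, 57/256, 229/1024, 917/4096 | 1835/8192, 459/2048, 115/512, 29/128, 15/64, 1/4, 1/2, 1 } → 3669/16384

3669/16384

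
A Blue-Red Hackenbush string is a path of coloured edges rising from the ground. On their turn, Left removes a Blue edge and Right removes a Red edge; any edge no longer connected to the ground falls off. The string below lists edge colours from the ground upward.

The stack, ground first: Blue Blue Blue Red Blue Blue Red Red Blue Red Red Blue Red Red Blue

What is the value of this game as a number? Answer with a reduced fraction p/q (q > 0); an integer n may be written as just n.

11411/4096

Prefix values for Blue Blue Blue Red Blue Blue Red Red Blue Red Red Blue Red Red Blue via {L|R} + simplicity:
edge 1 of 15 (Blue): { 0 | · } = 1
edge 2 of 15 (Blue): { 0, 1 | · } = 2
edge 3 of 15 (Blue): { 0, 1, 2 | · } = 3
edge 4 of 15 (Red): { 0, 1, 2 | 3 } = 5/2
edge 5 of 15 (Blue): { 0, 1, 2, 5/2 | 3 } = 11/4
edge 6 of 15 (Blue): { 0, 1, 2, 5/2, 11/4 | 3 } = 23/8
edge 7 of 15 (Red): { 0, 1, 2, 5/2, 11/4 | 23/8, 3 } = 45/16
edge 8 of 15 (Red): { 0, 1, 2, 5/2, 11/4 | 45/16, 23/8, 3 } = 89/32
edge 9 of 15 (Blue): { 0, 1, 2, 5/2, 11/4, 89/32 | 45/16, 23/8, 3 } = 179/64
edge 10 of 15 (Red): { 0, 1, 2, 5/2, 11/4, 89/32 | 179/64, 45/16, 23/8, 3 } = 357/128
edge 11 of 15 (Red): { 0, 1, 2, 5/2, 11/4, 89/32 | 357/128, 179/64, 45/16, 23/8, 3 } = 713/256
edge 12 of 15 (Blue): { 0, 1, 2, 5/2, 11/4, 89/32, 713/256 | 357/128, 179/64, 45/16, 23/8, 3 } = 1427/512
edge 13 of 15 (Red): { 0, 1, 2, 5/2, 11/4, 89/32, 713/256 | 1427/512, 357/128, 179/64, 45/16, 23/8, 3 } = 2853/1024
edge 14 of 15 (Red): { 0, 1, 2, 5/2, 11/4, 89/32, 713/256 | 2853/1024, 1427/512, 357/128, 179/64, 45/16, 23/8, 3 } = 5705/2048
edge 15 of 15 (Blue): { 0, 1, 2, 5/2, 11/4, 89/32, 713/256, 5705/2048 | 2853/1024, 1427/512, 357/128, 179/64, 45/16, 23/8, 3 } = 11411/4096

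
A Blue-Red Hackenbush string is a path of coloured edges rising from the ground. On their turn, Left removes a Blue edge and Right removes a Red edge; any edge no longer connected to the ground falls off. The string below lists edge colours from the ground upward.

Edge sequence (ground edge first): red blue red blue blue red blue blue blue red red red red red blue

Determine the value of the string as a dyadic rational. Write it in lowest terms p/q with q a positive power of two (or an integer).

Prefix values for red blue red blue blue red blue blue blue red red red red red blue via {L|R} + simplicity:
v_1 [r]  L=[none]  R=[0]  -> -1
v_2 [rb]  L=[-1]  R=[0]  -> -1/2
v_3 [rbr]  L=[-1]  R=[-1/2, 0]  -> -3/4
v_4 [rbrb]  L=[-1, -3/4]  R=[-1/2, 0]  -> -5/8
v_5 [rbrbb]  L=[-1, -3/4, -5/8]  R=[-1/2, 0]  -> -9/16
v_6 [rbrbbr]  L=[-1, -3/4, -5/8]  R=[-9/16, -1/2, 0]  -> -19/32
v_7 [rbrbbrb]  L=[-1, -3/4, -5/8, -19/32]  R=[-9/16, -1/2, 0]  -> -37/64
v_8 [rbrbbrbb]  L=[-1, -3/4, -5/8, -19/32, -37/64]  R=[-9/16, -1/2, 0]  -> -73/128
v_9 [rbrbbrbbb]  L=[-1, -3/4, -5/8, -19/32, -37/64, -73/128]  R=[-9/16, -1/2, 0]  -> -145/256
v_10 [rbrbbrbbbr]  L=[-1, -3/4, -5/8, -19/32, -37/64, -73/128]  R=[-145/256, -9/16, -1/2, 0]  -> -291/512
v_11 [rbrbbrbbbrr]  L=[-1, -3/4, -5/8, -19/32, -37/64, -73/128]  R=[-291/512, -145/256, -9/16, -1/2, 0]  -> -583/1024
v_12 [rbrbbrbbbrrr]  L=[-1, -3/4, -5/8, -19/32, -37/64, -73/128]  R=[-583/1024, -291/512, -145/256, -9/16, -1/2, 0]  -> -1167/2048
v_13 [rbrbbrbbbrrrr]  L=[-1, -3/4, -5/8, -19/32, -37/64, -73/128]  R=[-1167/2048, -583/1024, -291/512, -145/256, -9/16, -1/2, 0]  -> -2335/4096
v_14 [rbrbbrbbbrrrrr]  L=[-1, -3/4, -5/8, -19/32, -37/64, -73/128]  R=[-2335/4096, -1167/2048, -583/1024, -291/512, -145/256, -9/16, -1/2, 0]  -> -4671/8192
v_15 [rbrbbrbbbrrrrrb]  L=[-1, -3/4, -5/8, -19/32, -37/64, -73/128, -4671/8192]  R=[-2335/4096, -1167/2048, -583/1024, -291/512, -145/256, -9/16, -1/2, 0]  -> -9341/16384

-9341/16384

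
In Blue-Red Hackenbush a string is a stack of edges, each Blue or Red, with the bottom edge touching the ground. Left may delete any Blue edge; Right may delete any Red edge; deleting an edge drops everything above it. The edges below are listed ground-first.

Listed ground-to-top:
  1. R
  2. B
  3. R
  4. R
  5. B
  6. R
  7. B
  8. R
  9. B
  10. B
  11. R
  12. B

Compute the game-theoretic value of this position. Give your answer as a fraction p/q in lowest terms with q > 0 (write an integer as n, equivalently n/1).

R: Left {  }, Right { 0 } so simplest -1
RB: Left { -1 }, Right { 0 } so simplest -1/2
RBR: Left { -1 }, Right { -1/2; 0 } so simplest -3/4
RBRR: Left { -1 }, Right { -3/4; -1/2; 0 } so simplest -7/8
RBRRB: Left { -1; -7/8 }, Right { -3/4; -1/2; 0 } so simplest -13/16
RBRRBR: Left { -1; -7/8 }, Right { -13/16; -3/4; -1/2; 0 } so simplest -27/32
RBRRBRB: Left { -1; -7/8; -27/32 }, Right { -13/16; -3/4; -1/2; 0 } so simplest -53/64
RBRRBRBR: Left { -1; -7/8; -27/32 }, Right { -53/64; -13/16; -3/4; -1/2; 0 } so simplest -107/128
RBRRBRBRB: Left { -1; -7/8; -27/32; -107/128 }, Right { -53/64; -13/16; -3/4; -1/2; 0 } so simplest -213/256
RBRRBRBRBB: Left { -1; -7/8; -27/32; -107/128; -213/256 }, Right { -53/64; -13/16; -3/4; -1/2; 0 } so simplest -425/512
RBRRBRBRBBR: Left { -1; -7/8; -27/32; -107/128; -213/256 }, Right { -425/512; -53/64; -13/16; -3/4; -1/2; 0 } so simplest -851/1024
RBRRBRBRBBRB: Left { -1; -7/8; -27/32; -107/128; -213/256; -851/1024 }, Right { -425/512; -53/64; -13/16; -3/4; -1/2; 0 } so simplest -1701/2048

-1701/2048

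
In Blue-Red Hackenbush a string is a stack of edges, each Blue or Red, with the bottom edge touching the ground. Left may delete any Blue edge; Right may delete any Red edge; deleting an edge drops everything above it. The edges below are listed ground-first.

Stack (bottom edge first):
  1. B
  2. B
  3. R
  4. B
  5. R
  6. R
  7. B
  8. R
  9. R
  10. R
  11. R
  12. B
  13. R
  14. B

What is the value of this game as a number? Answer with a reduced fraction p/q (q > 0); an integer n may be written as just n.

Recurse on prefixes of the 14-edge string B B R B R R B R R R R B R B:
step 1: add B to get B; options L={ 0 } R={ none } so 1
step 2: add B to get BB; options L={ 0,1 } R={ none } so 2
step 3: add R to get BBR; options L={ 0,1 } R={ 2 } so 3/2
step 4: add B to get BBRB; options L={ 0,1,3/2 } R={ 2 } so 7/4
step 5: add R to get BBRBR; options L={ 0,1,3/2 } R={ 7/4,2 } so 13/8
step 6: add R to get BBRBRR; options L={ 0,1,3/2 } R={ 13/8,7/4,2 } so 25/16
step 7: add B to get BBRBRRB; options L={ 0,1,3/2,25/16 } R={ 13/8,7/4,2 } so 51/32
step 8: add R to get BBRBRRBR; options L={ 0,1,3/2,25/16 } R={ 51/32,13/8,7/4,2 } so 101/64
step 9: add R to get BBRBRRBRR; options L={ 0,1,3/2,25/16 } R={ 101/64,51/32,13/8,7/4,2 } so 201/128
step 10: add R to get BBRBRRBRRR; options L={ 0,1,3/2,25/16 } R={ 201/128,101/64,51/32,13/8,7/4,2 } so 401/256
step 11: add R to get BBRBRRBRRRR; options L={ 0,1,3/2,25/16 } R={ 401/256,201/128,101/64,51/32,13/8,7/4,2 } so 801/512
step 12: add B to get BBRBRRBRRRRB; options L={ 0,1,3/2,25/16,801/512 } R={ 401/256,201/128,101/64,51/32,13/8,7/4,2 } so 1603/1024
step 13: add R to get BBRBRRBRRRRBR; options L={ 0,1,3/2,25/16,801/512 } R={ 1603/1024,401/256,201/128,101/64,51/32,13/8,7/4,2 } so 3205/2048
step 14: add B to get BBRBRRBRRRRBRB; options L={ 0,1,3/2,25/16,801/512,3205/2048 } R={ 1603/1024,401/256,201/128,101/64,51/32,13/8,7/4,2 } so 6411/4096

6411/4096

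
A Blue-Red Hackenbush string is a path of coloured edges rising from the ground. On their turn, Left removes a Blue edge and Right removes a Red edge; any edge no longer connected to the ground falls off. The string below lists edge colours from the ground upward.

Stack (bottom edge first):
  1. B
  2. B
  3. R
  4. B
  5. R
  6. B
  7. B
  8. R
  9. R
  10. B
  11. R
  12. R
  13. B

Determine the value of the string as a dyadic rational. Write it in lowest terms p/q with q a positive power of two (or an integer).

3475/2048

Recurse on prefixes of the 13-edge string B B R B R B B R R B R R B:
1 of 13 · B · max L 0 · min R +∞ ⇒ 1
2 of 13 · BB · max L 1 · min R +∞ ⇒ 2
3 of 13 · BBR · max L 1 · min R 2 ⇒ 3/2
4 of 13 · BBRB · max L 3/2 · min R 2 ⇒ 7/4
5 of 13 · BBRBR · max L 3/2 · min R 7/4 ⇒ 13/8
6 of 13 · BBRBRB · max L 13/8 · min R 7/4 ⇒ 27/16
7 of 13 · BBRBRBB · max L 27/16 · min R 7/4 ⇒ 55/32
8 of 13 · BBRBRBBR · max L 27/16 · min R 55/32 ⇒ 109/64
9 of 13 · BBRBRBBRR · max L 27/16 · min R 109/64 ⇒ 217/128
10 of 13 · BBRBRBBRRB · max L 217/128 · min R 109/64 ⇒ 435/256
11 of 13 · BBRBRBBRRBR · max L 217/128 · min R 435/256 ⇒ 869/512
12 of 13 · BBRBRBBRRBRR · max L 217/128 · min R 869/512 ⇒ 1737/1024
13 of 13 · BBRBRBBRRBRRB · max L 1737/1024 · min R 869/512 ⇒ 3475/2048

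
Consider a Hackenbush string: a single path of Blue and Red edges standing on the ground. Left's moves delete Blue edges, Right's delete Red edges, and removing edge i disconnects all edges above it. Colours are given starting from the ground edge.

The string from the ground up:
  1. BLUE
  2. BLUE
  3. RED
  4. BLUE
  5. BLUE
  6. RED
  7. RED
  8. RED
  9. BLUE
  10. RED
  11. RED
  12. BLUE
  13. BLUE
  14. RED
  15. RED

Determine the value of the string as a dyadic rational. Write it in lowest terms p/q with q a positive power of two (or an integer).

g(B) = { 0 | none } = 1
g(BB) = { 0 1 | none } = 2
g(BBR) = { 0 1 | 2 } = 3/2
g(BBRB) = { 0 1 3/2 | 2 } = 7/4
g(BBRBB) = { 0 1 3/2 7/4 | 2 } = 15/8
g(BBRBBR) = { 0 1 3/2 7/4 | 15/8 2 } = 29/16
g(BBRBBRR) = { 0 1 3/2 7/4 | 29/16 15/8 2 } = 57/32
g(BBRBBRRR) = { 0 1 3/2 7/4 | 57/32 29/16 15/8 2 } = 113/64
g(BBRBBRRRB) = { 0 1 3/2 7/4 113/64 | 57/32 29/16 15/8 2 } = 227/128
g(BBRBBRRRBR) = { 0 1 3/2 7/4 113/64 | 227/128 57/32 29/16 15/8 2 } = 453/256
g(BBRBBRRRBRR) = { 0 1 3/2 7/4 113/64 | 453/256 227/128 57/32 29/16 15/8 2 } = 905/512
g(BBRBBRRRBRRB) = { 0 1 3/2 7/4 113/64 905/512 | 453/256 227/128 57/32 29/16 15/8 2 } = 1811/1024
g(BBRBBRRRBRRBB) = { 0 1 3/2 7/4 113/64 905/512 1811/1024 | 453/256 227/128 57/32 29/16 15/8 2 } = 3623/2048
g(BBRBBRRRBRRBBR) = { 0 1 3/2 7/4 113/64 905/512 1811/1024 | 3623/2048 453/256 227/128 57/32 29/16 15/8 2 } = 7245/4096
g(BBRBBRRRBRRBBRR) = { 0 1 3/2 7/4 113/64 905/512 1811/1024 | 7245/4096 3623/2048 453/256 227/128 57/32 29/16 15/8 2 } = 14489/8192

14489/8192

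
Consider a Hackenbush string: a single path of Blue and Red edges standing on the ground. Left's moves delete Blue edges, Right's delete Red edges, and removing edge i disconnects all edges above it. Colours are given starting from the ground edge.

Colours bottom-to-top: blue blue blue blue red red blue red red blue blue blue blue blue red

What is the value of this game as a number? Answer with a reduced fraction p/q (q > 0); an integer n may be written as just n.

Recurse on prefixes of the 15-edge string blue blue blue blue red red blue red red blue blue blue blue blue red:
1 of 15 · b · max L 0 · min R +∞ ⇒ 1
2 of 15 · bb · max L 1 · min R +∞ ⇒ 2
3 of 15 · bbb · max L 2 · min R +∞ ⇒ 3
4 of 15 · bbbb · max L 3 · min R +∞ ⇒ 4
5 of 15 · bbbbr · max L 3 · min R 4 ⇒ 7/2
6 of 15 · bbbbrr · max L 3 · min R 7/2 ⇒ 13/4
7 of 15 · bbbbrrb · max L 13/4 · min R 7/2 ⇒ 27/8
8 of 15 · bbbbrrbr · max L 13/4 · min R 27/8 ⇒ 53/16
9 of 15 · bbbbrrbrr · max L 13/4 · min R 53/16 ⇒ 105/32
10 of 15 · bbbbrrbrrb · max L 105/32 · min R 53/16 ⇒ 211/64
11 of 15 · bbbbrrbrrbb · max L 211/64 · min R 53/16 ⇒ 423/128
12 of 15 · bbbbrrbrrbbb · max L 423/128 · min R 53/16 ⇒ 847/256
13 of 15 · bbbbrrbrrbbbb · max L 847/256 · min R 53/16 ⇒ 1695/512
14 of 15 · bbbbrrbrrbbbbb · max L 1695/512 · min R 53/16 ⇒ 3391/1024
15 of 15 · bbbbrrbrrbbbbbr · max L 1695/512 · min R 3391/1024 ⇒ 6781/2048

6781/2048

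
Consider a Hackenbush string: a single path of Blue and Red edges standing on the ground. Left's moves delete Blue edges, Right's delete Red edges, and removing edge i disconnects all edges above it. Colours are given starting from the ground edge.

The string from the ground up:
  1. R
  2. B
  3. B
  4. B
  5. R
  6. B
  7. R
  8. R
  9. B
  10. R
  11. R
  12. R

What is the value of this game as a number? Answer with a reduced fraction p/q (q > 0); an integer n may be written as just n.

R: Left { · }, Right { 0 } so simplest -1
RB: Left { -1 }, Right { 0 } so simplest -1/2
RBB: Left { -1; -1/2 }, Right { 0 } so simplest -1/4
RBBB: Left { -1; -1/2; -1/4 }, Right { 0 } so simplest -1/8
RBBBR: Left { -1; -1/2; -1/4 }, Right { -1/8; 0 } so simplest -3/16
RBBBRB: Left { -1; -1/2; -1/4; -3/16 }, Right { -1/8; 0 } so simplest -5/32
RBBBRBR: Left { -1; -1/2; -1/4; -3/16 }, Right { -5/32; -1/8; 0 } so simplest -11/64
RBBBRBRR: Left { -1; -1/2; -1/4; -3/16 }, Right { -11/64; -5/32; -1/8; 0 } so simplest -23/128
RBBBRBRRB: Left { -1; -1/2; -1/4; -3/16; -23/128 }, Right { -11/64; -5/32; -1/8; 0 } so simplest -45/256
RBBBRBRRBR: Left { -1; -1/2; -1/4; -3/16; -23/128 }, Right { -45/256; -11/64; -5/32; -1/8; 0 } so simplest -91/512
RBBBRBRRBRR: Left { -1; -1/2; -1/4; -3/16; -23/128 }, Right { -91/512; -45/256; -11/64; -5/32; -1/8; 0 } so simplest -183/1024
RBBBRBRRBRRR: Left { -1; -1/2; -1/4; -3/16; -23/128 }, Right { -183/1024; -91/512; -45/256; -11/64; -5/32; -1/8; 0 } so simplest -367/2048

-367/2048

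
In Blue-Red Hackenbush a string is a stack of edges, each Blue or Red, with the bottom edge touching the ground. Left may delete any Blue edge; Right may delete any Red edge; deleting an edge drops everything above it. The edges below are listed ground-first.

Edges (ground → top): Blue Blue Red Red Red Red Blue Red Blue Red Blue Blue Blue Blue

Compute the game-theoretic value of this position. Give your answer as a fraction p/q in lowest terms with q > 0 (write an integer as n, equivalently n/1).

Prefix values for Blue Blue Red Red Red Red Blue Red Blue Red Blue Blue Blue Blue via {L|R} + simplicity:
B: Left { 0 }, Right { · } gives simplest 1
BB: Left { 0 1 }, Right { · } gives simplest 2
BBR: Left { 0 1 }, Right { 2 } gives simplest 3/2
BBRR: Left { 0 1 }, Right { 3/2 2 } gives simplest 5/4
BBRRR: Left { 0 1 }, Right { 5/4 3/2 2 } gives simplest 9/8
BBRRRR: Left { 0 1 }, Right { 9/8 5/4 3/2 2 } gives simplest 17/16
BBRRRRB: Left { 0 1 17/16 }, Right { 9/8 5/4 3/2 2 } gives simplest 35/32
BBRRRRBR: Left { 0 1 17/16 }, Right { 35/32 9/8 5/4 3/2 2 } gives simplest 69/64
BBRRRRBRB: Left { 0 1 17/16 69/64 }, Right { 35/32 9/8 5/4 3/2 2 } gives simplest 139/128
BBRRRRBRBR: Left { 0 1 17/16 69/64 }, Right { 139/128 35/32 9/8 5/4 3/2 2 } gives simplest 277/256
BBRRRRBRBRB: Left { 0 1 17/16 69/64 277/256 }, Right { 139/128 35/32 9/8 5/4 3/2 2 } gives simplest 555/512
BBRRRRBRBRBB: Left { 0 1 17/16 69/64 277/256 555/512 }, Right { 139/128 35/32 9/8 5/4 3/2 2 } gives simplest 1111/1024
BBRRRRBRBRBBB: Left { 0 1 17/16 69/64 277/256 555/512 1111/1024 }, Right { 139/128 35/32 9/8 5/4 3/2 2 } gives simplest 2223/2048
BBRRRRBRBRBBBB: Left { 0 1 17/16 69/64 277/256 555/512 1111/1024 2223/2048 }, Right { 139/128 35/32 9/8 5/4 3/2 2 } gives simplest 4447/4096

4447/4096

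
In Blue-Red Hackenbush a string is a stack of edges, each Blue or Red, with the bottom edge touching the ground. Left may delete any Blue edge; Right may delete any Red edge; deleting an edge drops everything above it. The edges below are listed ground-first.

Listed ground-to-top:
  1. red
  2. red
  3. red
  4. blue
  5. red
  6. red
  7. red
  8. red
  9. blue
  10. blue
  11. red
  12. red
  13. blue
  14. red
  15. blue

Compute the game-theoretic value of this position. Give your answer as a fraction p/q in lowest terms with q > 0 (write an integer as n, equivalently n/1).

Recurse on prefixes of the 15-edge string red red red blue red red red red blue blue red red blue red blue:
edge 1 of 15 (red): {  | 0 } gives -1
edge 2 of 15 (red): {  | -1, 0 } gives -2
edge 3 of 15 (red): {  | -2, -1, 0 } gives -3
edge 4 of 15 (blue): { -3 | -2, -1, 0 } gives -5/2
edge 5 of 15 (red): { -3 | -5/2, -2, -1, 0 } gives -11/4
edge 6 of 15 (red): { -3 | -11/4, -5/2, -2, -1, 0 } gives -23/8
edge 7 of 15 (red): { -3 | -23/8, -11/4, -5/2, -2, -1, 0 } gives -47/16
edge 8 of 15 (red): { -3 | -47/16, -23/8, -11/4, -5/2, -2, -1, 0 } gives -95/32
edge 9 of 15 (blue): { -3, -95/32 | -47/16, -23/8, -11/4, -5/2, -2, -1, 0 } gives -189/64
edge 10 of 15 (blue): { -3, -95/32, -189/64 | -47/16, -23/8, -11/4, -5/2, -2, -1, 0 } gives -377/128
edge 11 of 15 (red): { -3, -95/32, -189/64 | -377/128, -47/16, -23/8, -11/4, -5/2, -2, -1, 0 } gives -755/256
edge 12 of 15 (red): { -3, -95/32, -189/64 | -755/256, -377/128, -47/16, -23/8, -11/4, -5/2, -2, -1, 0 } gives -1511/512
edge 13 of 15 (blue): { -3, -95/32, -189/64, -1511/512 | -755/256, -377/128, -47/16, -23/8, -11/4, -5/2, -2, -1, 0 } gives -3021/1024
edge 14 of 15 (red): { -3, -95/32, -189/64, -1511/512 | -3021/1024, -755/256, -377/128, -47/16, -23/8, -11/4, -5/2, -2, -1, 0 } gives -6043/2048
edge 15 of 15 (blue): { -3, -95/32, -189/64, -1511/512, -6043/2048 | -3021/1024, -755/256, -377/128, -47/16, -23/8, -11/4, -5/2, -2, -1, 0 } gives -12085/4096

-12085/4096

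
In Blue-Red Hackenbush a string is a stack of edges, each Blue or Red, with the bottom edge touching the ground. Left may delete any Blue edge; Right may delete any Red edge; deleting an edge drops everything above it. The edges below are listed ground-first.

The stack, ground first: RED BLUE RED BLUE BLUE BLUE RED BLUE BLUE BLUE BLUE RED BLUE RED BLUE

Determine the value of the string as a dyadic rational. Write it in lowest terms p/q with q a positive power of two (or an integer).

Build g(s[:k]) for k = 1..15, string s = RED BLUE RED BLUE BLUE BLUE RED BLUE BLUE BLUE BLUE RED BLUE RED BLUE.
g(R) = {  | 0 } so -1
g(RB) = { -1 | 0 } so -1/2
g(RBR) = { -1 | -1/2,0 } so -3/4
g(RBRB) = { -1,-3/4 | -1/2,0 } so -5/8
g(RBRBB) = { -1,-3/4,-5/8 | -1/2,0 } so -9/16
g(RBRBBB) = { -1,-3/4,-5/8,-9/16 | -1/2,0 } so -17/32
g(RBRBBBR) = { -1,-3/4,-5/8,-9/16 | -17/32,-1/2,0 } so -35/64
g(RBRBBBRB) = { -1,-3/4,-5/8,-9/16,-35/64 | -17/32,-1/2,0 } so -69/128
g(RBRBBBRBB) = { -1,-3/4,-5/8,-9/16,-35/64,-69/128 | -17/32,-1/2,0 } so -137/256
g(RBRBBBRBBB) = { -1,-3/4,-5/8,-9/16,-35/64,-69/128,-137/256 | -17/32,-1/2,0 } so -273/512
g(RBRBBBRBBBB) = { -1,-3/4,-5/8,-9/16,-35/64,-69/128,-137/256,-273/512 | -17/32,-1/2,0 } so -545/1024
g(RBRBBBRBBBBR) = { -1,-3/4,-5/8,-9/16,-35/64,-69/128,-137/256,-273/512 | -545/1024,-17/32,-1/2,0 } so -1091/2048
g(RBRBBBRBBBBRB) = { -1,-3/4,-5/8,-9/16,-35/64,-69/128,-137/256,-273/512,-1091/2048 | -545/1024,-17/32,-1/2,0 } so -2181/4096
g(RBRBBBRBBBBRBR) = { -1,-3/4,-5/8,-9/16,-35/64,-69/128,-137/256,-273/512,-1091/2048 | -2181/4096,-545/1024,-17/32,-1/2,0 } so -4363/8192
g(RBRBBBRBBBBRBRB) = { -1,-3/4,-5/8,-9/16,-35/64,-69/128,-137/256,-273/512,-1091/2048,-4363/8192 | -2181/4096,-545/1024,-17/32,-1/2,0 } so -8725/16384

-8725/16384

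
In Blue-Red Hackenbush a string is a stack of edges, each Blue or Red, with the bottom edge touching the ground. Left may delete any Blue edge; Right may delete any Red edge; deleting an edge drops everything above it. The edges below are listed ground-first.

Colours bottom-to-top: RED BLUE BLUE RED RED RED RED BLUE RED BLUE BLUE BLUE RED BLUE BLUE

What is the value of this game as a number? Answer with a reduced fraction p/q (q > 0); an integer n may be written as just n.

G(R) = { · | 0 } — -1
G(RB) = { -1 | 0 } — -1/2
G(RBB) = { -1,-1/2 | 0 } — -1/4
G(RBBR) = { -1,-1/2 | -1/4,0 } — -3/8
G(RBBRR) = { -1,-1/2 | -3/8,-1/4,0 } — -7/16
G(RBBRRR) = { -1,-1/2 | -7/16,-3/8,-1/4,0 } — -15/32
G(RBBRRRR) = { -1,-1/2 | -15/32,-7/16,-3/8,-1/4,0 } — -31/64
G(RBBRRRRB) = { -1,-1/2,-31/64 | -15/32,-7/16,-3/8,-1/4,0 } — -61/128
G(RBBRRRRBR) = { -1,-1/2,-31/64 | -61/128,-15/32,-7/16,-3/8,-1/4,0 } — -123/256
G(RBBRRRRBRB) = { -1,-1/2,-31/64,-123/256 | -61/128,-15/32,-7/16,-3/8,-1/4,0 } — -245/512
G(RBBRRRRBRBB) = { -1,-1/2,-31/64,-123/256,-245/512 | -61/128,-15/32,-7/16,-3/8,-1/4,0 } — -489/1024
G(RBBRRRRBRBBB) = { -1,-1/2,-31/64,-123/256,-245/512,-489/1024 | -61/128,-15/32,-7/16,-3/8,-1/4,0 } — -977/2048
G(RBBRRRRBRBBBR) = { -1,-1/2,-31/64,-123/256,-245/512,-489/1024 | -977/2048,-61/128,-15/32,-7/16,-3/8,-1/4,0 } — -1955/4096
G(RBBRRRRBRBBBRB) = { -1,-1/2,-31/64,-123/256,-245/512,-489/1024,-1955/4096 | -977/2048,-61/128,-15/32,-7/16,-3/8,-1/4,0 } — -3909/8192
G(RBBRRRRBRBBBRBB) = { -1,-1/2,-31/64,-123/256,-245/512,-489/1024,-1955/4096,-3909/8192 | -977/2048,-61/128,-15/32,-7/16,-3/8,-1/4,0 } — -7817/16384

-7817/16384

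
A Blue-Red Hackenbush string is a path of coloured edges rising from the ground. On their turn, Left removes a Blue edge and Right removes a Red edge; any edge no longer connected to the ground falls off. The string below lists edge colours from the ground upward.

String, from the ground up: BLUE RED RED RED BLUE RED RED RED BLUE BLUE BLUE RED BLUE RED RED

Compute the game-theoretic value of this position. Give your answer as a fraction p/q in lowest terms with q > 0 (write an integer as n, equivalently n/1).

val_1 [B]  L=[0]  R=[∅]  => 1
val_2 [BR]  L=[0]  R=[1]  => 1/2
val_3 [BRR]  L=[0]  R=[1/2 1]  => 1/4
val_4 [BRRR]  L=[0]  R=[1/4 1/2 1]  => 1/8
val_5 [BRRRB]  L=[0 1/8]  R=[1/4 1/2 1]  => 3/16
val_6 [BRRRBR]  L=[0 1/8]  R=[3/16 1/4 1/2 1]  => 5/32
val_7 [BRRRBRR]  L=[0 1/8]  R=[5/32 3/16 1/4 1/2 1]  => 9/64
val_8 [BRRRBRRR]  L=[0 1/8]  R=[9/64 5/32 3/16 1/4 1/2 1]  => 17/128
val_9 [BRRRBRRRB]  L=[0 1/8 17/128]  R=[9/64 5/32 3/16 1/4 1/2 1]  => 35/256
val_10 [BRRRBRRRBB]  L=[0 1/8 17/128 35/256]  R=[9/64 5/32 3/16 1/4 1/2 1]  => 71/512
val_11 [BRRRBRRRBBB]  L=[0 1/8 17/128 35/256 71/512]  R=[9/64 5/32 3/16 1/4 1/2 1]  => 143/1024
val_12 [BRRRBRRRBBBR]  L=[0 1/8 17/128 35/256 71/512]  R=[143/1024 9/64 5/32 3/16 1/4 1/2 1]  => 285/2048
val_13 [BRRRBRRRBBBRB]  L=[0 1/8 17/128 35/256 71/512 285/2048]  R=[143/1024 9/64 5/32 3/16 1/4 1/2 1]  => 571/4096
val_14 [BRRRBRRRBBBRBR]  L=[0 1/8 17/128 35/256 71/512 285/2048]  R=[571/4096 143/1024 9/64 5/32 3/16 1/4 1/2 1]  => 1141/8192
val_15 [BRRRBRRRBBBRBRR]  L=[0 1/8 17/128 35/256 71/512 285/2048]  R=[1141/8192 571/4096 143/1024 9/64 5/32 3/16 1/4 1/2 1]  => 2281/16384

2281/16384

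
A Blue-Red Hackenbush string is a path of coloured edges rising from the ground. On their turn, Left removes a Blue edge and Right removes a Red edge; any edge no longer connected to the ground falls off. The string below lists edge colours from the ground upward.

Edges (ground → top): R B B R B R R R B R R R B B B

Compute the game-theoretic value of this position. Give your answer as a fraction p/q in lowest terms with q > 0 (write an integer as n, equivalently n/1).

Build g(s[:k]) for k = 1..15, string s = R B B R B R R R B R R R B B B.
1 of 15 · R · max L −∞ · min R 0 so -1
2 of 15 · RB · max L -1 · min R 0 so -1/2
3 of 15 · RBB · max L -1/2 · min R 0 so -1/4
4 of 15 · RBBR · max L -1/2 · min R -1/4 so -3/8
5 of 15 · RBBRB · max L -3/8 · min R -1/4 so -5/16
6 of 15 · RBBRBR · max L -3/8 · min R -5/16 so -11/32
7 of 15 · RBBRBRR · max L -3/8 · min R -11/32 so -23/64
8 of 15 · RBBRBRRR · max L -3/8 · min R -23/64 so -47/128
9 of 15 · RBBRBRRRB · max L -47/128 · min R -23/64 so -93/256
10 of 15 · RBBRBRRRBR · max L -47/128 · min R -93/256 so -187/512
11 of 15 · RBBRBRRRBRR · max L -47/128 · min R -187/512 so -375/1024
12 of 15 · RBBRBRRRBRRR · max L -47/128 · min R -375/1024 so -751/2048
13 of 15 · RBBRBRRRBRRRB · max L -751/2048 · min R -375/1024 so -1501/4096
14 of 15 · RBBRBRRRBRRRBB · max L -1501/4096 · min R -375/1024 so -3001/8192
15 of 15 · RBBRBRRRBRRRBBB · max L -3001/8192 · min R -375/1024 so -6001/16384

-6001/16384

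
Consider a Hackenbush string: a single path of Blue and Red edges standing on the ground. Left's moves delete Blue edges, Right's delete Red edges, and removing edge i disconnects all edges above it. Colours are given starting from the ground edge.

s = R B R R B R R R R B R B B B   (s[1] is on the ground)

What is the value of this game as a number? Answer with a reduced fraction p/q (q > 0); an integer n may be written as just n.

Recurse on prefixes of the 14-edge string R B R R B R R R R B R B B B:
v_1 [R]  L=[(no moves)]  R=[0]  so -1
v_2 [RB]  L=[-1]  R=[0]  so -1/2
v_3 [RBR]  L=[-1]  R=[-1/2; 0]  so -3/4
v_4 [RBRR]  L=[-1]  R=[-3/4; -1/2; 0]  so -7/8
v_5 [RBRRB]  L=[-1; -7/8]  R=[-3/4; -1/2; 0]  so -13/16
v_6 [RBRRBR]  L=[-1; -7/8]  R=[-13/16; -3/4; -1/2; 0]  so -27/32
v_7 [RBRRBRR]  L=[-1; -7/8]  R=[-27/32; -13/16; -3/4; -1/2; 0]  so -55/64
v_8 [RBRRBRRR]  L=[-1; -7/8]  R=[-55/64; -27/32; -13/16; -3/4; -1/2; 0]  so -111/128
v_9 [RBRRBRRRR]  L=[-1; -7/8]  R=[-111/128; -55/64; -27/32; -13/16; -3/4; -1/2; 0]  so -223/256
v_10 [RBRRBRRRRB]  L=[-1; -7/8; -223/256]  R=[-111/128; -55/64; -27/32; -13/16; -3/4; -1/2; 0]  so -445/512
v_11 [RBRRBRRRRBR]  L=[-1; -7/8; -223/256]  R=[-445/512; -111/128; -55/64; -27/32; -13/16; -3/4; -1/2; 0]  so -891/1024
v_12 [RBRRBRRRRBRB]  L=[-1; -7/8; -223/256; -891/1024]  R=[-445/512; -111/128; -55/64; -27/32; -13/16; -3/4; -1/2; 0]  so -1781/2048
v_13 [RBRRBRRRRBRBB]  L=[-1; -7/8; -223/256; -891/1024; -1781/2048]  R=[-445/512; -111/128; -55/64; -27/32; -13/16; -3/4; -1/2; 0]  so -3561/4096
v_14 [RBRRBRRRRBRBBB]  L=[-1; -7/8; -223/256; -891/1024; -1781/2048; -3561/4096]  R=[-445/512; -111/128; -55/64; -27/32; -13/16; -3/4; -1/2; 0]  so -7121/8192

-7121/8192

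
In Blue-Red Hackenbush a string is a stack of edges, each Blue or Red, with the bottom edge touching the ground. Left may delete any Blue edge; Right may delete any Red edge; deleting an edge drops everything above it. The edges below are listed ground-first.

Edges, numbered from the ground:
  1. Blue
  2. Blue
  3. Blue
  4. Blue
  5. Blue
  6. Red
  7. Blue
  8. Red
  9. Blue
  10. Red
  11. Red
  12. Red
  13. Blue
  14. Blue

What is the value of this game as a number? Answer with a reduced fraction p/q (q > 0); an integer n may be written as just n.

2375/512

value(B) = { 0 | · } = 1
value(BB) = { 0,1 | · } = 2
value(BBB) = { 0,1,2 | · } = 3
value(BBBB) = { 0,1,2,3 | · } = 4
value(BBBBB) = { 0,1,2,3,4 | · } = 5
value(BBBBBR) = { 0,1,2,3,4 | 5 } = 9/2
value(BBBBBRB) = { 0,1,2,3,4,9/2 | 5 } = 19/4
value(BBBBBRBR) = { 0,1,2,3,4,9/2 | 19/4,5 } = 37/8
value(BBBBBRBRB) = { 0,1,2,3,4,9/2,37/8 | 19/4,5 } = 75/16
value(BBBBBRBRBR) = { 0,1,2,3,4,9/2,37/8 | 75/16,19/4,5 } = 149/32
value(BBBBBRBRBRR) = { 0,1,2,3,4,9/2,37/8 | 149/32,75/16,19/4,5 } = 297/64
value(BBBBBRBRBRRR) = { 0,1,2,3,4,9/2,37/8 | 297/64,149/32,75/16,19/4,5 } = 593/128
value(BBBBBRBRBRRRB) = { 0,1,2,3,4,9/2,37/8,593/128 | 297/64,149/32,75/16,19/4,5 } = 1187/256
value(BBBBBRBRBRRRBB) = { 0,1,2,3,4,9/2,37/8,593/128,1187/256 | 297/64,149/32,75/16,19/4,5 } = 2375/512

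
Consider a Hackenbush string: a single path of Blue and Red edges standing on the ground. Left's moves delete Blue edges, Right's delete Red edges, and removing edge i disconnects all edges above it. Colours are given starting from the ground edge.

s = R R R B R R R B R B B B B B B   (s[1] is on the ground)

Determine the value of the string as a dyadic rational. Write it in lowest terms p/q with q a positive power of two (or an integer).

-11905/4096

R: Left { (no moves) }, Right { 0 } => simplest -1
RR: Left { (no moves) }, Right { -1; 0 } => simplest -2
RRR: Left { (no moves) }, Right { -2; -1; 0 } => simplest -3
RRRB: Left { -3 }, Right { -2; -1; 0 } => simplest -5/2
RRRBR: Left { -3 }, Right { -5/2; -2; -1; 0 } => simplest -11/4
RRRBRR: Left { -3 }, Right { -11/4; -5/2; -2; -1; 0 } => simplest -23/8
RRRBRRR: Left { -3 }, Right { -23/8; -11/4; -5/2; -2; -1; 0 } => simplest -47/16
RRRBRRRB: Left { -3; -47/16 }, Right { -23/8; -11/4; -5/2; -2; -1; 0 } => simplest -93/32
RRRBRRRBR: Left { -3; -47/16 }, Right { -93/32; -23/8; -11/4; -5/2; -2; -1; 0 } => simplest -187/64
RRRBRRRBRB: Left { -3; -47/16; -187/64 }, Right { -93/32; -23/8; -11/4; -5/2; -2; -1; 0 } => simplest -373/128
RRRBRRRBRBB: Left { -3; -47/16; -187/64; -373/128 }, Right { -93/32; -23/8; -11/4; -5/2; -2; -1; 0 } => simplest -745/256
RRRBRRRBRBBB: Left { -3; -47/16; -187/64; -373/128; -745/256 }, Right { -93/32; -23/8; -11/4; -5/2; -2; -1; 0 } => simplest -1489/512
RRRBRRRBRBBBB: Left { -3; -47/16; -187/64; -373/128; -745/256; -1489/512 }, Right { -93/32; -23/8; -11/4; -5/2; -2; -1; 0 } => simplest -2977/1024
RRRBRRRBRBBBBB: Left { -3; -47/16; -187/64; -373/128; -745/256; -1489/512; -2977/1024 }, Right { -93/32; -23/8; -11/4; -5/2; -2; -1; 0 } => simplest -5953/2048
RRRBRRRBRBBBBBB: Left { -3; -47/16; -187/64; -373/128; -745/256; -1489/512; -2977/1024; -5953/2048 }, Right { -93/32; -23/8; -11/4; -5/2; -2; -1; 0 } => simplest -11905/4096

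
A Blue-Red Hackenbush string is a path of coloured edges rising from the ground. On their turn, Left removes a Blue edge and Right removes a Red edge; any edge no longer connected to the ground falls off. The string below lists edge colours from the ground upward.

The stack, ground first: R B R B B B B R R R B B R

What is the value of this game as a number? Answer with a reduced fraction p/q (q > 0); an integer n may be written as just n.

-2163/4096

Build val(s[:k]) for k = 1..13, string s = R B R B B B B R R R B B R.
val(R) = { — | 0 } — -1
val(RB) = { -1 | 0 } — -1/2
val(RBR) = { -1 | -1/2 0 } — -3/4
val(RBRB) = { -1 -3/4 | -1/2 0 } — -5/8
val(RBRBB) = { -1 -3/4 -5/8 | -1/2 0 } — -9/16
val(RBRBBB) = { -1 -3/4 -5/8 -9/16 | -1/2 0 } — -17/32
val(RBRBBBB) = { -1 -3/4 -5/8 -9/16 -17/32 | -1/2 0 } — -33/64
val(RBRBBBBR) = { -1 -3/4 -5/8 -9/16 -17/32 | -33/64 -1/2 0 } — -67/128
val(RBRBBBBRR) = { -1 -3/4 -5/8 -9/16 -17/32 | -67/128 -33/64 -1/2 0 } — -135/256
val(RBRBBBBRRR) = { -1 -3/4 -5/8 -9/16 -17/32 | -135/256 -67/128 -33/64 -1/2 0 } — -271/512
val(RBRBBBBRRRB) = { -1 -3/4 -5/8 -9/16 -17/32 -271/512 | -135/256 -67/128 -33/64 -1/2 0 } — -541/1024
val(RBRBBBBRRRBB) = { -1 -3/4 -5/8 -9/16 -17/32 -271/512 -541/1024 | -135/256 -67/128 -33/64 -1/2 0 } — -1081/2048
val(RBRBBBBRRRBBR) = { -1 -3/4 -5/8 -9/16 -17/32 -271/512 -541/1024 | -1081/2048 -135/256 -67/128 -33/64 -1/2 0 } — -2163/4096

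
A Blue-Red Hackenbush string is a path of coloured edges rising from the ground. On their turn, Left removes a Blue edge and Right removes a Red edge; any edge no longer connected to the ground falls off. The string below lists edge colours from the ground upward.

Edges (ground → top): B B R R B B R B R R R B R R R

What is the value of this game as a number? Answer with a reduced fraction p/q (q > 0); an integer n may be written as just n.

11537/8192

Build value(s[:k]) for k = 1..15, string s = B B R R B B R B R R R B R R R.
value_1 [B]  L=[0]  R=[∅]  => 1
value_2 [BB]  L=[0, 1]  R=[∅]  => 2
value_3 [BBR]  L=[0, 1]  R=[2]  => 3/2
value_4 [BBRR]  L=[0, 1]  R=[3/2, 2]  => 5/4
value_5 [BBRRB]  L=[0, 1, 5/4]  R=[3/2, 2]  => 11/8
value_6 [BBRRBB]  L=[0, 1, 5/4, 11/8]  R=[3/2, 2]  => 23/16
value_7 [BBRRBBR]  L=[0, 1, 5/4, 11/8]  R=[23/16, 3/2, 2]  => 45/32
value_8 [BBRRBBRB]  L=[0, 1, 5/4, 11/8, 45/32]  R=[23/16, 3/2, 2]  => 91/64
value_9 [BBRRBBRBR]  L=[0, 1, 5/4, 11/8, 45/32]  R=[91/64, 23/16, 3/2, 2]  => 181/128
value_10 [BBRRBBRBRR]  L=[0, 1, 5/4, 11/8, 45/32]  R=[181/128, 91/64, 23/16, 3/2, 2]  => 361/256
value_11 [BBRRBBRBRRR]  L=[0, 1, 5/4, 11/8, 45/32]  R=[361/256, 181/128, 91/64, 23/16, 3/2, 2]  => 721/512
value_12 [BBRRBBRBRRRB]  L=[0, 1, 5/4, 11/8, 45/32, 721/512]  R=[361/256, 181/128, 91/64, 23/16, 3/2, 2]  => 1443/1024
value_13 [BBRRBBRBRRRBR]  L=[0, 1, 5/4, 11/8, 45/32, 721/512]  R=[1443/1024, 361/256, 181/128, 91/64, 23/16, 3/2, 2]  => 2885/2048
value_14 [BBRRBBRBRRRBRR]  L=[0, 1, 5/4, 11/8, 45/32, 721/512]  R=[2885/2048, 1443/1024, 361/256, 181/128, 91/64, 23/16, 3/2, 2]  => 5769/4096
value_15 [BBRRBBRBRRRBRRR]  L=[0, 1, 5/4, 11/8, 45/32, 721/512]  R=[5769/4096, 2885/2048, 1443/1024, 361/256, 181/128, 91/64, 23/16, 3/2, 2]  => 11537/8192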